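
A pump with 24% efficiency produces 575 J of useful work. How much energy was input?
W_in = W_out/η = 575/0.24 = 2396 J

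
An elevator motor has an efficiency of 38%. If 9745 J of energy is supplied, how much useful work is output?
W_out = η·W_in = 0.38·9745 = 3703.1 J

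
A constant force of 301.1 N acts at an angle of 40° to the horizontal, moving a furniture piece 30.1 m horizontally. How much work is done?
W = F·d·cosθ = (301.1)(30.1)cos(40°) = 6943 J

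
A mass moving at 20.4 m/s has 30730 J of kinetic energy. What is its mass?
m = 2·KE/v² = 2·30730/(20.4)² = 147.7 kg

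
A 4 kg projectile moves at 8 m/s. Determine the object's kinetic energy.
KE = ½mv² = ½(4)(8)² = 128.0 J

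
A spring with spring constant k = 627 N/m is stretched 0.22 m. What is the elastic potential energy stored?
PE = ½kx² = ½(627)(0.22)² = 15.17 J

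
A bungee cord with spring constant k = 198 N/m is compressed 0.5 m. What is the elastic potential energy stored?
PE = ½kx² = ½(198)(0.5)² = 24.75 J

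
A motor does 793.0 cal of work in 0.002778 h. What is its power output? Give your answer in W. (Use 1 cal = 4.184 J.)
Convert to SI: W = 3317.91 J, t = 10.0008 s
P = W/t = 3317.91/10.0008 = 331.8 W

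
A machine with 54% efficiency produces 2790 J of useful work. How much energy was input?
W_in = W_out/η = 2790/0.54 = 5167 J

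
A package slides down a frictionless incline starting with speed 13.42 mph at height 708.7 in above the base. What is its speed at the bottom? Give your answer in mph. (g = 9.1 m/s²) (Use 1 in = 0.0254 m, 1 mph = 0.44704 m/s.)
Convert to SI: v₀ = 5.99928 m/s, h = 18.001 m
½mv₀² + mgh = ½mv² ⇒ v = √(v₀² + 2gh) = √(5.99928² + 2·9.1·18.001) = 19.0685 m/s = 42.66 mph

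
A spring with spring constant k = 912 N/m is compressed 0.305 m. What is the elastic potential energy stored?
PE = ½kx² = ½(912)(0.305)² = 42.42 J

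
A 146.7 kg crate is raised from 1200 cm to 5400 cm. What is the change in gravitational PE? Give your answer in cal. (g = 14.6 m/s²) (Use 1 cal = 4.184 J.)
Convert to SI: m = 146.7 kg, Δh = 42.0 m
ΔPE = mgΔh = (146.7)(14.6)(42.0) = 89956.4 J = 21500 cal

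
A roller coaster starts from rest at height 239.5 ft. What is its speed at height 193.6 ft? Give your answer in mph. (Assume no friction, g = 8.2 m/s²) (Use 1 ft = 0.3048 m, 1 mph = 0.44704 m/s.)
Convert to SI: h₁−h₂ = 13.9903 m
mgh₁ = mgh₂ + ½mv² ⇒ v = √(2g(h₁−h₂)) = √(2·8.2·13.9903) = 15.1473 m/s = 33.88 mph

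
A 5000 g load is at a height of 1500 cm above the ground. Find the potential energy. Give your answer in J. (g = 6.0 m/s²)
Convert to SI: m = 5.0 kg, h = 15.0 m
PE = mgh = (5.0)(6.0)(15.0) = 450.0 J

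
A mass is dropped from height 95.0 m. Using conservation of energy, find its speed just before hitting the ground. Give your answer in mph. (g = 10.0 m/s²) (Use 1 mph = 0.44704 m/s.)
mgh = ½mv² ⇒ v = √(2gh) = √(2·10.0·95.0) = 43.589 m/s = 97.51 mph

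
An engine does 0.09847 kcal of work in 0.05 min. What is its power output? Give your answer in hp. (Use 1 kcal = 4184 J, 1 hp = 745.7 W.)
Convert to SI: W = 411.998 J, t = 3.0 s
P = W/t = 411.998/3.0 = 137.333 W = 0.1842 hp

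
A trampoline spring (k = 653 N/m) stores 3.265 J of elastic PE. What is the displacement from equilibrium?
x = √(2·PE/k) = √(2·3.265/653) = 0.1 m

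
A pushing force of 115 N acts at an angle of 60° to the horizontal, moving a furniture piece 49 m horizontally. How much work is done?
W = F·d·cosθ = (115)(49)cos(60°) = 2818 J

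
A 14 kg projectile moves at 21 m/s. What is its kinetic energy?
KE = ½mv² = ½(14)(21)² = 3087.0 J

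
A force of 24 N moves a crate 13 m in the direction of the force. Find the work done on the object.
W = F·d = (24)(13) = 312.0 J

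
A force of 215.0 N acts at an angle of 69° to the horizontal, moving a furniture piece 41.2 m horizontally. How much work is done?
W = F·d·cosθ = (215.0)(41.2)cos(69°) = 3174 J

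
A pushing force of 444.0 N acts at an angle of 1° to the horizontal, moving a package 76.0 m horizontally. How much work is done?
W = F·d·cosθ = (444.0)(76.0)cos(1°) = 33740 J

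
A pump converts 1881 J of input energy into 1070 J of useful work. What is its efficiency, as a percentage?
η = W_out/W_in = 1070/1881 = 56.88%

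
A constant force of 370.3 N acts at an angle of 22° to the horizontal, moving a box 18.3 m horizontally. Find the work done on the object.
W = F·d·cosθ = (370.3)(18.3)cos(22°) = 6283 J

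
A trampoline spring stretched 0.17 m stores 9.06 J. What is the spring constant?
k = 2·PE/x² = 2·9.06/(0.17)² = 627.0 N/m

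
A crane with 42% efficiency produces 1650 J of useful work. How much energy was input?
W_in = W_out/η = 1650/0.42 = 3929 J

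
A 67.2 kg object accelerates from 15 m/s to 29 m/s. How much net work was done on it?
W = ΔKE = ½m(v₂² − v₁²) = ½(67.2)(29² − 15²) = 20697.6 J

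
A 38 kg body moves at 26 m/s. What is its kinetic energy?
KE = ½mv² = ½(38)(26)² = 12844.0 J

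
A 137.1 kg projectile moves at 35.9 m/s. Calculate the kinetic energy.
KE = ½mv² = ½(137.1)(35.9)² = 88350 J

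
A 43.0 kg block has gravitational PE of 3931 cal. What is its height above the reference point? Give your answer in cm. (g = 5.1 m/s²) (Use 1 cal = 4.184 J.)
Convert to SI: m = 43.0 kg, PE = 16447.3 J
h = PE/(mg) = 16447.3/(43.0·5.1) = 74.9991 m = 7500 cm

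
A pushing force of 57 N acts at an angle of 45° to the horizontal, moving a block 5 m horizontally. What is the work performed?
W = F·d·cosθ = (57)(5)cos(45°) = 201.5 J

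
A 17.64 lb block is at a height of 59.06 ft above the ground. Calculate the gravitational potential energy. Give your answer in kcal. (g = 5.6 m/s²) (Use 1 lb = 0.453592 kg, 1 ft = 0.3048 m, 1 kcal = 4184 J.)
Convert to SI: m = 8.00136 kg, h = 18.0015 m
PE = mgh = (8.00136)(5.6)(18.0015) = 806.604 J = 0.1928 kcal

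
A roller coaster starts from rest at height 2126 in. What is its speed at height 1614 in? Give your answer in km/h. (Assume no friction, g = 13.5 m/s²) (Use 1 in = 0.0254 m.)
Convert to SI: h₁−h₂ = 13.0048 m
mgh₁ = mgh₂ + ½mv² ⇒ v = √(2g(h₁−h₂)) = √(2·13.5·13.0048) = 18.7385 m/s = 67.46 km/h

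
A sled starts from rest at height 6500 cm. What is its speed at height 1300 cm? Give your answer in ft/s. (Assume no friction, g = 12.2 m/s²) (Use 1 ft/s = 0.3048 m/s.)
Convert to SI: h₁−h₂ = 52.0 m
mgh₁ = mgh₂ + ½mv² ⇒ v = √(2g(h₁−h₂)) = √(2·12.2·52.0) = 35.6202 m/s = 116.9 ft/s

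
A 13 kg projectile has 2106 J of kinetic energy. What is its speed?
v = √(2·KE/m) = √(2·2106/13) = 18.0 m/s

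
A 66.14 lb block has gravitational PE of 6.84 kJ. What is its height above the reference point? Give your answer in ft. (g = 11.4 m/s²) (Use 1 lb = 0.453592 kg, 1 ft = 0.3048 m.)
Convert to SI: m = 30.0006 kg, PE = 6840.0 J
h = PE/(mg) = 6840.0/(30.0006·11.4) = 19.9996 m = 65.62 ft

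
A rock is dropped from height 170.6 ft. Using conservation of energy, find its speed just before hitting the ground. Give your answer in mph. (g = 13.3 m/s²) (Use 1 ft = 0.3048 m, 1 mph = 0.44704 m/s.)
Convert to SI: h = 51.9989 m
mgh = ½mv² ⇒ v = √(2gh) = √(2·13.3·51.9989) = 37.191 m/s = 83.19 mph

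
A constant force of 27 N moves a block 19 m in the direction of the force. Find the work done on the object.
W = F·d = (27)(19) = 513.0 J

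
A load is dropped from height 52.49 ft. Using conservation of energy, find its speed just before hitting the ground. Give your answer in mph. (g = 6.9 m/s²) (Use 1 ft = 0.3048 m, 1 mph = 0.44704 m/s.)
Convert to SI: h = 15.999 m
mgh = ½mv² ⇒ v = √(2gh) = √(2·6.9·15.999) = 14.8589 m/s = 33.24 mph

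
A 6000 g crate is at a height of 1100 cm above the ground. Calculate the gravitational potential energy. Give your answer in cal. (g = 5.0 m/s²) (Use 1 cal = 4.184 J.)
Convert to SI: m = 6.0 kg, h = 11.0 m
PE = mgh = (6.0)(5.0)(11.0) = 330.0 J = 78.87 cal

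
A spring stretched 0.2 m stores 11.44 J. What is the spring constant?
k = 2·PE/x² = 2·11.44/(0.2)² = 572.0 N/m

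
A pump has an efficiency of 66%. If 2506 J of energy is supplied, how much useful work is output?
W_out = η·W_in = 0.66·2506 = 1653.96 J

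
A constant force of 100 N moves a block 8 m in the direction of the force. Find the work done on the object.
W = F·d = (100)(8) = 800.0 J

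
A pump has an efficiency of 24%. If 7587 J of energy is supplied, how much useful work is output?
W_out = η·W_in = 0.24·7587 = 1820.88 J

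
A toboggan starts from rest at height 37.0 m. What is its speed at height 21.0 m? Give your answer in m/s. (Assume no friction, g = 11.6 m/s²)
mgh₁ = mgh₂ + ½mv² ⇒ v = √(2g(h₁−h₂)) = √(2·11.6·16.0) = 19.27 m/s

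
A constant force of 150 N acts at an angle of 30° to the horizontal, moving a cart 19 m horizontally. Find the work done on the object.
W = F·d·cosθ = (150)(19)cos(30°) = 2468 J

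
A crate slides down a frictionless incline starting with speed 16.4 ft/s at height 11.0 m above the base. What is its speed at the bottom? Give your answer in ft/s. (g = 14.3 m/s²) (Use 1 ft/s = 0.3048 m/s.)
Convert to SI: v₀ = 4.99872 m/s, h = 11.0 m
½mv₀² + mgh = ½mv² ⇒ v = √(v₀² + 2gh) = √(4.99872² + 2·14.3·11.0) = 18.4279 m/s = 60.46 ft/s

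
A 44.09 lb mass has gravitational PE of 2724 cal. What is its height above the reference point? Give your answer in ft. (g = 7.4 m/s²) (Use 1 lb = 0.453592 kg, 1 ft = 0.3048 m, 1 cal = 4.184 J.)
Convert to SI: m = 19.9989 kg, PE = 11397.2 J
h = PE/(mg) = 11397.2/(19.9989·7.4) = 77.0126 m = 252.7 ft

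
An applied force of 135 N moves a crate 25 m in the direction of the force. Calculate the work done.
W = F·d = (135)(25) = 3375 J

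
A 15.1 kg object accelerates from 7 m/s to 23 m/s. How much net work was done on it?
W = ΔKE = ½m(v₂² − v₁²) = ½(15.1)(23² − 7²) = 3624.0 J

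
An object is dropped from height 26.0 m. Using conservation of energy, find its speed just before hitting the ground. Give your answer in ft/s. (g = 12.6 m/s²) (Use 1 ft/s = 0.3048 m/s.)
mgh = ½mv² ⇒ v = √(2gh) = √(2·12.6·26.0) = 25.5969 m/s = 83.98 ft/s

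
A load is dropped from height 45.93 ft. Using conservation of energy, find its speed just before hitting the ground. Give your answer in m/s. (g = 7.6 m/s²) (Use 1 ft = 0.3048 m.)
Convert to SI: h = 13.9995 m
mgh = ½mv² ⇒ v = √(2gh) = √(2·7.6·13.9995) = 14.59 m/s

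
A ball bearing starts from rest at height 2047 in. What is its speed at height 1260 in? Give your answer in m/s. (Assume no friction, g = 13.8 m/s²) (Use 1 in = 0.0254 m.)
Convert to SI: h₁−h₂ = 19.9898 m
mgh₁ = mgh₂ + ½mv² ⇒ v = √(2g(h₁−h₂)) = √(2·13.8·19.9898) = 23.49 m/s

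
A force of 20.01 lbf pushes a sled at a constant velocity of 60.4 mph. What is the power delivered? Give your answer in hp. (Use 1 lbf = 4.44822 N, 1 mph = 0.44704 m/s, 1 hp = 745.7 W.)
Convert to SI: F = 89.0089 N, v = 27.0012 m/s
P = Fv = (89.0089)(27.0012) = 2403.35 W = 3.223 hp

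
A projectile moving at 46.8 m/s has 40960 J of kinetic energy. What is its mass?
m = 2·KE/v² = 2·40960/(46.8)² = 37.4 kg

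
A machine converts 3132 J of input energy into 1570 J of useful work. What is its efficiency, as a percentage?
η = W_out/W_in = 1570/3132 = 50.13%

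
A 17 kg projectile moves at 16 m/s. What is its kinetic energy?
KE = ½mv² = ½(17)(16)² = 2176.0 J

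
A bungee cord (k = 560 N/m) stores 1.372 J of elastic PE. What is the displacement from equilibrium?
x = √(2·PE/k) = √(2·1.372/560) = 0.07 m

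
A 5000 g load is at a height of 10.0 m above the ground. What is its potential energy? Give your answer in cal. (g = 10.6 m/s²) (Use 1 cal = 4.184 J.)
Convert to SI: m = 5.0 kg, h = 10.0 m
PE = mgh = (5.0)(10.6)(10.0) = 530.0 J = 126.7 cal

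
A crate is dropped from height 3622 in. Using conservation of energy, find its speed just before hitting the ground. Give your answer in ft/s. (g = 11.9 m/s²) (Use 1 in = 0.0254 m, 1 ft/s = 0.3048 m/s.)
Convert to SI: h = 91.9988 m
mgh = ½mv² ⇒ v = √(2gh) = √(2·11.9·91.9988) = 46.7929 m/s = 153.5 ft/s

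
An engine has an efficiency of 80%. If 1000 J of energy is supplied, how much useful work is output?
W_out = η·W_in = 0.8·1000 = 800.0 J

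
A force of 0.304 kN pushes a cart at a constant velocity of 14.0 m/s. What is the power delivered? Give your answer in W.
Convert to SI: F = 304.0 N, v = 14.0 m/s
P = Fv = (304.0)(14.0) = 4256 W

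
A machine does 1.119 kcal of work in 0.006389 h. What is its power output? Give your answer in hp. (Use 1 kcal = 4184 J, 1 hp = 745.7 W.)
Convert to SI: W = 4681.9 J, t = 23.0004 s
P = W/t = 4681.9/23.0004 = 203.557 W = 0.273 hp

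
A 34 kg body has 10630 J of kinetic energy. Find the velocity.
v = √(2·KE/m) = √(2·10630/34) = 25.01 m/s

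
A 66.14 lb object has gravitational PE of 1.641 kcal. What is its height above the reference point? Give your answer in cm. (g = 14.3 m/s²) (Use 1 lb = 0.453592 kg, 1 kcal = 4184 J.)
Convert to SI: m = 30.0006 kg, PE = 6865.94 J
h = PE/(mg) = 6865.94/(30.0006·14.3) = 16.0042 m = 1600 cm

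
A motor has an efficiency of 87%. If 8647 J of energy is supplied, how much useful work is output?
W_out = η·W_in = 0.87·8647 = 7522.89 J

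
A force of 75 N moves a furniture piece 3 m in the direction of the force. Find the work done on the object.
W = F·d = (75)(3) = 225.0 J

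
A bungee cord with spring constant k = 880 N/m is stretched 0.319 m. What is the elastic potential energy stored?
PE = ½kx² = ½(880)(0.319)² = 44.77 J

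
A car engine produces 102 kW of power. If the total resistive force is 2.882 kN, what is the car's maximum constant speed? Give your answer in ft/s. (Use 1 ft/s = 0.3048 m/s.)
Convert to SI: F = 2882.0 N
P = Fv ⇒ v = P/F = 102000 W/2882.0 N = 35.3921 m/s = 116.1 ft/s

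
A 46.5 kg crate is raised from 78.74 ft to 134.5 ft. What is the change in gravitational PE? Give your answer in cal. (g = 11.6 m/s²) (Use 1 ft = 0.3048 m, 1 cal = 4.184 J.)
Convert to SI: m = 46.5 kg, Δh = 16.9956 m
ΔPE = mgΔh = (46.5)(11.6)(16.9956) = 9167.45 J = 2191 cal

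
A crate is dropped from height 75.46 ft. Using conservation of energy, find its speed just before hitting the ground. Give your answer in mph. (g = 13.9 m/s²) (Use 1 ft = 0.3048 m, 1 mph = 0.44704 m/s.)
Convert to SI: h = 23.0002 m
mgh = ½mv² ⇒ v = √(2gh) = √(2·13.9·23.0002) = 25.2865 m/s = 56.56 mph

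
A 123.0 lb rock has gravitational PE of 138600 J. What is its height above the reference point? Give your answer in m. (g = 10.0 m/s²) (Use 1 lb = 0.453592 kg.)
Convert to SI: m = 55.7918 kg, PE = 138600 J
h = PE/(mg) = 138600/(55.7918·10.0) = 248.4 m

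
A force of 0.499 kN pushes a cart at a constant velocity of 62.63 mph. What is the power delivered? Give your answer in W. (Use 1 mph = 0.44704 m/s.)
Convert to SI: F = 499.0 N, v = 27.9981 m/s
P = Fv = (499.0)(27.9981) = 13970 W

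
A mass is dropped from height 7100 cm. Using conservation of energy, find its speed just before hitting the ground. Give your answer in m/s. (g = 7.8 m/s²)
Convert to SI: h = 71.0 m
mgh = ½mv² ⇒ v = √(2gh) = √(2·7.8·71.0) = 33.28 m/s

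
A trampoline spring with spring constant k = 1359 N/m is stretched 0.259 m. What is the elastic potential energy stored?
PE = ½kx² = ½(1359)(0.259)² = 45.58 J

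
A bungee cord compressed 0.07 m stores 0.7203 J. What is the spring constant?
k = 2·PE/x² = 2·0.7203/(0.07)² = 294.0 N/m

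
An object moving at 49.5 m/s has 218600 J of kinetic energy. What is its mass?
m = 2·KE/v² = 2·218600/(49.5)² = 178.4 kg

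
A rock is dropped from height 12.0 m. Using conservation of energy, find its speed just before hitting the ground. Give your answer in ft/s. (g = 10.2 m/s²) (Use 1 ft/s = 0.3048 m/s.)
mgh = ½mv² ⇒ v = √(2gh) = √(2·10.2·12.0) = 15.6461 m/s = 51.33 ft/s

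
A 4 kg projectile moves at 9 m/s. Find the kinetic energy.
KE = ½mv² = ½(4)(9)² = 162.0 J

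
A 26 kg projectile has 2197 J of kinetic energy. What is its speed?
v = √(2·KE/m) = √(2·2197/26) = 13.0 m/s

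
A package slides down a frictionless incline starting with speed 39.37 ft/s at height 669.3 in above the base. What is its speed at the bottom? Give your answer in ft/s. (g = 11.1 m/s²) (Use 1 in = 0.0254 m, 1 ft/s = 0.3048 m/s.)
Convert to SI: v₀ = 12.0 m/s, h = 17.0002 m
½mv₀² + mgh = ½mv² ⇒ v = √(v₀² + 2gh) = √(12.0² + 2·11.1·17.0002) = 22.8343 m/s = 74.92 ft/s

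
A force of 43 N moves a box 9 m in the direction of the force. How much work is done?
W = F·d = (43)(9) = 387.0 J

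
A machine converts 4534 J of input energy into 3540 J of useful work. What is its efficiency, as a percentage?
η = W_out/W_in = 3540/4534 = 78.08%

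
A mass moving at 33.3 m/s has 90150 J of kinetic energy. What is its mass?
m = 2·KE/v² = 2·90150/(33.3)² = 162.6 kg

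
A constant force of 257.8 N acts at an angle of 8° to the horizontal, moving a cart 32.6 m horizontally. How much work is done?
W = F·d·cosθ = (257.8)(32.6)cos(8°) = 8322 J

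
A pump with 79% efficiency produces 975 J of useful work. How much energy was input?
W_in = W_out/η = 975/0.79 = 1234 J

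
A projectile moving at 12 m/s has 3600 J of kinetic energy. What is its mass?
m = 2·KE/v² = 2·3600/(12)² = 50.0 kg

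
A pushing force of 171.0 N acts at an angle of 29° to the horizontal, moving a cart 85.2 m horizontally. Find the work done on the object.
W = F·d·cosθ = (171.0)(85.2)cos(29°) = 12740 J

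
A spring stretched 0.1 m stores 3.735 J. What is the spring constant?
k = 2·PE/x² = 2·3.735/(0.1)² = 747.0 N/m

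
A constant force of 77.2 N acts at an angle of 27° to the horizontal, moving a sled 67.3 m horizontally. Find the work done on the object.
W = F·d·cosθ = (77.2)(67.3)cos(27°) = 4629 J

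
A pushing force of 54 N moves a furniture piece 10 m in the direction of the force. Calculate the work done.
W = F·d = (54)(10) = 540.0 J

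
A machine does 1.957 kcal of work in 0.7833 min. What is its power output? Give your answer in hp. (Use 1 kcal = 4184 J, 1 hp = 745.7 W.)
Convert to SI: W = 8188.09 J, t = 46.998 s
P = W/t = 8188.09/46.998 = 174.222 W = 0.2336 hp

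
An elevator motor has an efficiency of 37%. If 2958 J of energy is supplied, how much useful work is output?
W_out = η·W_in = 0.37·2958 = 1094.46 J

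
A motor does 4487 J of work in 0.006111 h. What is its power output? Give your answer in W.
Convert to SI: W = 4487.0 J, t = 21.9996 s
P = W/t = 4487.0/21.9996 = 204.0 W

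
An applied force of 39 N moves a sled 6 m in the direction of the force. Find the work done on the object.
W = F·d = (39)(6) = 234.0 J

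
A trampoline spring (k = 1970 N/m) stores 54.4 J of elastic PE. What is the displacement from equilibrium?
x = √(2·PE/k) = √(2·54.4/1970) = 0.235 m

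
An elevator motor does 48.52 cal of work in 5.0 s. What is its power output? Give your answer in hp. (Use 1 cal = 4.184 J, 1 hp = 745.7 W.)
Convert to SI: W = 203.008 J, t = 5.0 s
P = W/t = 203.008/5.0 = 40.6015 W = 0.05445 hp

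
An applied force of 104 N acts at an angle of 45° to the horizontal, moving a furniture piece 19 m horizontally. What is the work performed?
W = F·d·cosθ = (104)(19)cos(45°) = 1397 J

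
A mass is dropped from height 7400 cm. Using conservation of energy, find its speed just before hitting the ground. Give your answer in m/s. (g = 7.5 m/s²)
Convert to SI: h = 74.0 m
mgh = ½mv² ⇒ v = √(2gh) = √(2·7.5·74.0) = 33.32 m/s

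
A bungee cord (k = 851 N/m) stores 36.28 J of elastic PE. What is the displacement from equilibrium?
x = √(2·PE/k) = √(2·36.28/851) = 0.292 m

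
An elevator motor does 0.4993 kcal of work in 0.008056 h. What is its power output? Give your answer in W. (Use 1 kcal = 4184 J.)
Convert to SI: W = 2089.07 J, t = 29.0016 s
P = W/t = 2089.07/29.0016 = 72.03 W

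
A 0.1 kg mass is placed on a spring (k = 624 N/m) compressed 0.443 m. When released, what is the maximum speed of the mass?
½kx² = ½mv² ⇒ v = x√(k/m) = (0.443)√(624/0.1) = 34.99 m/s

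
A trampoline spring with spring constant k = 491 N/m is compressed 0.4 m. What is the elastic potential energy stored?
PE = ½kx² = ½(491)(0.4)² = 39.28 J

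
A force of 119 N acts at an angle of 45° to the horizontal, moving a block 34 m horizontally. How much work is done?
W = F·d·cosθ = (119)(34)cos(45°) = 2861 J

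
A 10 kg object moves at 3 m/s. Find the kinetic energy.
KE = ½mv² = ½(10)(3)² = 45.0 J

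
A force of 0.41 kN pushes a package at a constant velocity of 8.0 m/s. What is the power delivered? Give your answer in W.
Convert to SI: F = 410.0 N, v = 8.0 m/s
P = Fv = (410.0)(8.0) = 3280 W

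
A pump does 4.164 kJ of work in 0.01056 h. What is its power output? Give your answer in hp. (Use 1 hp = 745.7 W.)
Convert to SI: W = 4164.0 J, t = 38.016 s
P = W/t = 4164.0/38.016 = 109.533 W = 0.1469 hp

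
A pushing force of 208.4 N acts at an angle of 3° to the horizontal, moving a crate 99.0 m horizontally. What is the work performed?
W = F·d·cosθ = (208.4)(99.0)cos(3°) = 20600 J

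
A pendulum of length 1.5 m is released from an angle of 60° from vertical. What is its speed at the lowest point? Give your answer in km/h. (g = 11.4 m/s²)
h = L(1 − cosθ) = 1.5(1 − cos60°) = 0.75 m
v = √(2gh) = √(2·11.4·0.75) = 4.13521 m/s = 14.89 km/h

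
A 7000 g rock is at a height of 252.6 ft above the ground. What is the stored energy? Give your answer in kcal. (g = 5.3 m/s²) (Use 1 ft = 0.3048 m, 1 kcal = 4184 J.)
Convert to SI: m = 7.0 kg, h = 76.9925 m
PE = mgh = (7.0)(5.3)(76.9925) = 2856.42 J = 0.6827 kcal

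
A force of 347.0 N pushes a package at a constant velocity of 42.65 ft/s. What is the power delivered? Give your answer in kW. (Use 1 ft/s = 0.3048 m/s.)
Convert to SI: F = 347.0 N, v = 12.9997 m/s
P = Fv = (347.0)(12.9997) = 4510.9 W = 4.511 kW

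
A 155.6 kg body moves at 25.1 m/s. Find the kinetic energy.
KE = ½mv² = ½(155.6)(25.1)² = 49010 J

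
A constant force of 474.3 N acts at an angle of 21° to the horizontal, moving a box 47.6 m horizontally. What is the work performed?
W = F·d·cosθ = (474.3)(47.6)cos(21°) = 21080 J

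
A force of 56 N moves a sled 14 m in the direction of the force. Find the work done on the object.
W = F·d = (56)(14) = 784.0 J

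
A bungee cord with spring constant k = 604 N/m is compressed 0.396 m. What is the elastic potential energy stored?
PE = ½kx² = ½(604)(0.396)² = 47.36 J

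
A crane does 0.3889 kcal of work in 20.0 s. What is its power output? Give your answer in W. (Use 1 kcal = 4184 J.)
Convert to SI: W = 1627.16 J, t = 20.0 s
P = W/t = 1627.16/20.0 = 81.36 W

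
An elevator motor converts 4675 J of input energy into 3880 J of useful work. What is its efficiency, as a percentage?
η = W_out/W_in = 3880/4675 = 82.99%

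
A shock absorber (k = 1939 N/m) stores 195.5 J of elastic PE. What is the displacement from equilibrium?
x = √(2·PE/k) = √(2·195.5/1939) = 0.4491 m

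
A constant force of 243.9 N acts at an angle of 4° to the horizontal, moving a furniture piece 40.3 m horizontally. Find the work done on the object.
W = F·d·cosθ = (243.9)(40.3)cos(4°) = 9805 J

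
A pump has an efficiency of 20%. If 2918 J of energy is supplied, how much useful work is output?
W_out = η·W_in = 0.2·2918 = 583.6 J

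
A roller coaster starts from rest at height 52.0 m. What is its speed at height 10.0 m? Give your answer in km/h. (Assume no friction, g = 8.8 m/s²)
mgh₁ = mgh₂ + ½mv² ⇒ v = √(2g(h₁−h₂)) = √(2·8.8·42.0) = 27.1882 m/s = 97.88 km/h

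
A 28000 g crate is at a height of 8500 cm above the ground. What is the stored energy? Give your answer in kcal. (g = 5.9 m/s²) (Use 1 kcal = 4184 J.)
Convert to SI: m = 28.0 kg, h = 85.0 m
PE = mgh = (28.0)(5.9)(85.0) = 14042.0 J = 3.356 kcal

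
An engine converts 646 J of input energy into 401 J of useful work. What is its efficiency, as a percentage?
η = W_out/W_in = 401/646 = 62.07%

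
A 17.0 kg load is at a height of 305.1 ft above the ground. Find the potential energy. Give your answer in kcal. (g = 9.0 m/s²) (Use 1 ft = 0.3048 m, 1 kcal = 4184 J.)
Convert to SI: m = 17.0 kg, h = 92.9945 m
PE = mgh = (17.0)(9.0)(92.9945) = 14228.2 J = 3.401 kcal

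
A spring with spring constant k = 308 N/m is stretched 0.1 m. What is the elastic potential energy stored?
PE = ½kx² = ½(308)(0.1)² = 1.54 J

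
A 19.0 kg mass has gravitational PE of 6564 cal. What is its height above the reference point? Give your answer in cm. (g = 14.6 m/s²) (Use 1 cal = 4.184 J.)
Convert to SI: m = 19.0 kg, PE = 27463.8 J
h = PE/(mg) = 27463.8/(19.0·14.6) = 99.0042 m = 9900 cm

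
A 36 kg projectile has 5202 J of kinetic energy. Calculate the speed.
v = √(2·KE/m) = √(2·5202/36) = 17.0 m/s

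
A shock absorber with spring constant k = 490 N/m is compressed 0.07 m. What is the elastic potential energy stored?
PE = ½kx² = ½(490)(0.07)² = 1.201 J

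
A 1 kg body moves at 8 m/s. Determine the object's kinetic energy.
KE = ½mv² = ½(1)(8)² = 32.0 J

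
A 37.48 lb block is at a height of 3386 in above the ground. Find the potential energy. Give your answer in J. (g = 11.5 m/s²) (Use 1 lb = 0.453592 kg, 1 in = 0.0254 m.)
Convert to SI: m = 17.0006 kg, h = 86.0044 m
PE = mgh = (17.0006)(11.5)(86.0044) = 16810 J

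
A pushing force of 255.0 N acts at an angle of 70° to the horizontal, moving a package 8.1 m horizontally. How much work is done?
W = F·d·cosθ = (255.0)(8.1)cos(70°) = 706.4 J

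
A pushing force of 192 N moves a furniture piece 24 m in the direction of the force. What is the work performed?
W = F·d = (192)(24) = 4608 J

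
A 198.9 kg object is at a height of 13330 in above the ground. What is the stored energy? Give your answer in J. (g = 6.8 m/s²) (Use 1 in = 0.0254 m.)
Convert to SI: m = 198.9 kg, h = 338.582 m
PE = mgh = (198.9)(6.8)(338.582) = 457900 J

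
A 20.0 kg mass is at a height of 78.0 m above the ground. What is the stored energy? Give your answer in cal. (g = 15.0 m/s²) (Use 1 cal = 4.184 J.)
PE = mgh = (20.0)(15.0)(78.0) = 23400.0 J = 5593 cal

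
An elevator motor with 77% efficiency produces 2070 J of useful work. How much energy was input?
W_in = W_out/η = 2070/0.77 = 2688 J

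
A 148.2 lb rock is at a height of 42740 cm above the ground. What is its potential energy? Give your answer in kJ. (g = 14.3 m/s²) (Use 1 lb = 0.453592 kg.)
Convert to SI: m = 67.2223 kg, h = 427.4 m
PE = mgh = (67.2223)(14.3)(427.4) = 410851 J = 410.9 kJ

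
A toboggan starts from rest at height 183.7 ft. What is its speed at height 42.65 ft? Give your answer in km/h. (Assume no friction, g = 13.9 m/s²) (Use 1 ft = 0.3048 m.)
Convert to SI: h₁−h₂ = 42.992 m
mgh₁ = mgh₂ + ½mv² ⇒ v = √(2g(h₁−h₂)) = √(2·13.9·42.992) = 34.5714 m/s = 124.5 km/h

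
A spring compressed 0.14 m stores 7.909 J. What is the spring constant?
k = 2·PE/x² = 2·7.909/(0.14)² = 807.0 N/m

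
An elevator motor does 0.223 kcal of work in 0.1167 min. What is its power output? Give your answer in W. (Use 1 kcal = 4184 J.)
Convert to SI: W = 933.032 J, t = 7.002 s
P = W/t = 933.032/7.002 = 133.3 W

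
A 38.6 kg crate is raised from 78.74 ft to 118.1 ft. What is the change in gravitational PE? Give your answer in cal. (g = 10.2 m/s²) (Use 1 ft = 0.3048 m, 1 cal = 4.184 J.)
Convert to SI: m = 38.6 kg, Δh = 11.9969 m
ΔPE = mgΔh = (38.6)(10.2)(11.9969) = 4723.43 J = 1129 cal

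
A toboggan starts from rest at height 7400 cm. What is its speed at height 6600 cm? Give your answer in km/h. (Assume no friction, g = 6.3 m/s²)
Convert to SI: h₁−h₂ = 8.0 m
mgh₁ = mgh₂ + ½mv² ⇒ v = √(2g(h₁−h₂)) = √(2·6.3·8.0) = 10.0399 m/s = 36.14 km/h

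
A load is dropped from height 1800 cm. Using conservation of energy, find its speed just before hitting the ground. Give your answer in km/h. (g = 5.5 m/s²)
Convert to SI: h = 18.0 m
mgh = ½mv² ⇒ v = √(2gh) = √(2·5.5·18.0) = 14.0712 m/s = 50.66 km/h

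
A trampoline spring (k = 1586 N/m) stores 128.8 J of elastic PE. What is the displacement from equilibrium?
x = √(2·PE/k) = √(2·128.8/1586) = 0.403 m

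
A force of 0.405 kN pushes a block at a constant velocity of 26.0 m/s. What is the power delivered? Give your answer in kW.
Convert to SI: F = 405.0 N, v = 26.0 m/s
P = Fv = (405.0)(26.0) = 10530.0 W = 10.53 kW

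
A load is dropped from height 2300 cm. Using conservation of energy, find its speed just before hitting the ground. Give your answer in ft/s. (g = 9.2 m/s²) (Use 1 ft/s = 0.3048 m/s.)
Convert to SI: h = 23.0 m
mgh = ½mv² ⇒ v = √(2gh) = √(2·9.2·23.0) = 20.5718 m/s = 67.49 ft/s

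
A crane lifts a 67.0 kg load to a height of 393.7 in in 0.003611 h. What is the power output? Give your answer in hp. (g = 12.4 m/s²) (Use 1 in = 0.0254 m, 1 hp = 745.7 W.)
Convert to SI: m = 67.0 kg, h = 9.99998 m, t = 12.9996 s
P = mgh/t = (67.0)(12.4)(9.99998)/12.9996 = 639.095 W = 0.857 hp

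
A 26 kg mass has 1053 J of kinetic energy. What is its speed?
v = √(2·KE/m) = √(2·1053/26) = 9.0 m/s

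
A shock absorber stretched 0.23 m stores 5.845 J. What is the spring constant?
k = 2·PE/x² = 2·5.845/(0.23)² = 221.0 N/m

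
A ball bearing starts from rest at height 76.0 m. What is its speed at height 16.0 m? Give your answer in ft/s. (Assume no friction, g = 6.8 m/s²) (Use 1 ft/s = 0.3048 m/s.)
mgh₁ = mgh₂ + ½mv² ⇒ v = √(2g(h₁−h₂)) = √(2·6.8·60.0) = 28.5657 m/s = 93.72 ft/s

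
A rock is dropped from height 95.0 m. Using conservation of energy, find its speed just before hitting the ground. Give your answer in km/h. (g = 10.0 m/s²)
mgh = ½mv² ⇒ v = √(2gh) = √(2·10.0·95.0) = 43.589 m/s = 156.9 km/h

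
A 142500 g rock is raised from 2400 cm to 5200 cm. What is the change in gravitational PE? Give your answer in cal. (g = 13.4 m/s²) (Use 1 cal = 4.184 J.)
Convert to SI: m = 142.5 kg, Δh = 28.0 m
ΔPE = mgΔh = (142.5)(13.4)(28.0) = 53466.0 J = 12780 cal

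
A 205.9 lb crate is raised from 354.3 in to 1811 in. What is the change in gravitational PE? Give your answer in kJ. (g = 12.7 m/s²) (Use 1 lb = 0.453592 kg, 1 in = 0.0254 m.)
Convert to SI: m = 93.3946 kg, Δh = 37.0002 m
ΔPE = mgΔh = (93.3946)(12.7)(37.0002) = 43886.3 J = 43.89 kJ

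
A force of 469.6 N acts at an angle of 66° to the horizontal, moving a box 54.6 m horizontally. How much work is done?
W = F·d·cosθ = (469.6)(54.6)cos(66°) = 10430 J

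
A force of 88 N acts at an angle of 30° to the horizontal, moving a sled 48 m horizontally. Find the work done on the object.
W = F·d·cosθ = (88)(48)cos(30°) = 3658 J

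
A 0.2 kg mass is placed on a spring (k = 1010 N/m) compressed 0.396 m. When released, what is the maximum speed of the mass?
½kx² = ½mv² ⇒ v = x√(k/m) = (0.396)√(1010/0.2) = 28.14 m/s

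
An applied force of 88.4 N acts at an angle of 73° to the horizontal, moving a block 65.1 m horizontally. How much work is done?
W = F·d·cosθ = (88.4)(65.1)cos(73°) = 1683 J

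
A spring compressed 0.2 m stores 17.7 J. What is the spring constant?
k = 2·PE/x² = 2·17.7/(0.2)² = 885.0 N/m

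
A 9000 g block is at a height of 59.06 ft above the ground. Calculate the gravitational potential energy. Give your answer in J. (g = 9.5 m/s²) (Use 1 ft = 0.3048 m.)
Convert to SI: m = 9.0 kg, h = 18.0015 m
PE = mgh = (9.0)(9.5)(18.0015) = 1539 J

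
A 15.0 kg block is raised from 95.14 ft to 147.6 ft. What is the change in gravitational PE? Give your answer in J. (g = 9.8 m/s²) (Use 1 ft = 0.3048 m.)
Convert to SI: m = 15.0 kg, Δh = 15.9898 m
ΔPE = mgΔh = (15.0)(9.8)(15.9898) = 2351 J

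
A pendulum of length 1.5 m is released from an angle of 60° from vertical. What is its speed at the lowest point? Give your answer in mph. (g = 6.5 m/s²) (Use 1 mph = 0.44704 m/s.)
h = L(1 − cosθ) = 1.5(1 − cos60°) = 0.75 m
v = √(2gh) = √(2·6.5·0.75) = 3.1225 m/s = 6.985 mph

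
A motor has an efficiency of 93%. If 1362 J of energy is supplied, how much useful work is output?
W_out = η·W_in = 0.93·1362 = 1266.66 J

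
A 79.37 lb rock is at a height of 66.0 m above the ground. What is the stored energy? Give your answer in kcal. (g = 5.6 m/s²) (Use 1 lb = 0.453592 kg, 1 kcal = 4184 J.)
Convert to SI: m = 36.0016 kg, h = 66.0 m
PE = mgh = (36.0016)(5.6)(66.0) = 13306.2 J = 3.18 kcal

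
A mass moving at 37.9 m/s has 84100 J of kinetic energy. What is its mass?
m = 2·KE/v² = 2·84100/(37.9)² = 117.1 kg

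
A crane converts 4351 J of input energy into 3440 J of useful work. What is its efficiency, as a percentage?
η = W_out/W_in = 3440/4351 = 79.06%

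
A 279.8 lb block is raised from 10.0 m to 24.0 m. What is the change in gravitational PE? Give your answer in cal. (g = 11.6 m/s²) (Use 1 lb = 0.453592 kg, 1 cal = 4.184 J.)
Convert to SI: m = 126.915 kg, Δh = 14.0 m
ΔPE = mgΔh = (126.915)(11.6)(14.0) = 20611.0 J = 4926 cal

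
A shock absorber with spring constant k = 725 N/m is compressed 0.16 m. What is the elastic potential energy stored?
PE = ½kx² = ½(725)(0.16)² = 9.28 J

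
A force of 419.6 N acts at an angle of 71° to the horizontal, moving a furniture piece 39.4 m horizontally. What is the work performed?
W = F·d·cosθ = (419.6)(39.4)cos(71°) = 5382 J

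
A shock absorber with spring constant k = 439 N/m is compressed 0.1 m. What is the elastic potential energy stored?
PE = ½kx² = ½(439)(0.1)² = 2.195 J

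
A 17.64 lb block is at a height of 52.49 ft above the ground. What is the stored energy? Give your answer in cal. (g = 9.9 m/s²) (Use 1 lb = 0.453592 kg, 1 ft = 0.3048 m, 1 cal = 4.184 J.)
Convert to SI: m = 8.00136 kg, h = 15.999 m
PE = mgh = (8.00136)(9.9)(15.999) = 1267.33 J = 302.9 cal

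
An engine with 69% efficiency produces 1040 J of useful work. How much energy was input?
W_in = W_out/η = 1040/0.69 = 1507 J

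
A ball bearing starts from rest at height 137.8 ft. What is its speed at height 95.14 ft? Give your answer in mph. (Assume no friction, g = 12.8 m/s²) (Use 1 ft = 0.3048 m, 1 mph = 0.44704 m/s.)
Convert to SI: h₁−h₂ = 13.0028 m
mgh₁ = mgh₂ + ½mv² ⇒ v = √(2g(h₁−h₂)) = √(2·12.8·13.0028) = 18.2447 m/s = 40.81 mph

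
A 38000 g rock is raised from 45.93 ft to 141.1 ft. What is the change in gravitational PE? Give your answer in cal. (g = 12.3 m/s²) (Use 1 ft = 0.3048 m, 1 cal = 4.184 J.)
Convert to SI: m = 38.0 kg, Δh = 29.0078 m
ΔPE = mgΔh = (38.0)(12.3)(29.0078) = 13558.3 J = 3241 cal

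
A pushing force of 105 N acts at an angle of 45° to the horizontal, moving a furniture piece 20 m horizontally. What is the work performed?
W = F·d·cosθ = (105)(20)cos(45°) = 1485 J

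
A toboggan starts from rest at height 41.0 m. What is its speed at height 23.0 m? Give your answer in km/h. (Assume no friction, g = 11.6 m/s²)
mgh₁ = mgh₂ + ½mv² ⇒ v = √(2g(h₁−h₂)) = √(2·11.6·18.0) = 20.4353 m/s = 73.57 km/h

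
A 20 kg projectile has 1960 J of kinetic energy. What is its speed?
v = √(2·KE/m) = √(2·1960/20) = 14.0 m/s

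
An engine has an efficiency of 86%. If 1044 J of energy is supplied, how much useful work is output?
W_out = η·W_in = 0.86·1044 = 897.84 J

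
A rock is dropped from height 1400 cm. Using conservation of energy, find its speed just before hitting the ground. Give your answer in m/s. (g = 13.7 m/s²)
Convert to SI: h = 14.0 m
mgh = ½mv² ⇒ v = √(2gh) = √(2·13.7·14.0) = 19.59 m/s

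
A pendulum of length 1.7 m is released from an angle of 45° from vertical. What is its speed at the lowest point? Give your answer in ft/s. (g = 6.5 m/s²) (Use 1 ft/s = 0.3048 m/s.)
h = L(1 − cosθ) = 1.7(1 − cos45°) = 0.497918 m
v = √(2gh) = √(2·6.5·0.497918) = 2.5442 m/s = 8.347 ft/s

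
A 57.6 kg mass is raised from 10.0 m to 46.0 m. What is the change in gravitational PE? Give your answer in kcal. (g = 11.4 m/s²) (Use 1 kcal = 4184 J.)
ΔPE = mgΔh = (57.6)(11.4)(36.0) = 23639.0 J = 5.65 kcal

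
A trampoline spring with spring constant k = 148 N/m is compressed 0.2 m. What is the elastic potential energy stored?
PE = ½kx² = ½(148)(0.2)² = 2.96 J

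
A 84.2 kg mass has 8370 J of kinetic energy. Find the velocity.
v = √(2·KE/m) = √(2·8370/84.2) = 14.1 m/s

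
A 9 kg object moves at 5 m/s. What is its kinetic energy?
KE = ½mv² = ½(9)(5)² = 112.5 J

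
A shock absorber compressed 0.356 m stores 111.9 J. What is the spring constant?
k = 2·PE/x² = 2·111.9/(0.356)² = 1766 N/m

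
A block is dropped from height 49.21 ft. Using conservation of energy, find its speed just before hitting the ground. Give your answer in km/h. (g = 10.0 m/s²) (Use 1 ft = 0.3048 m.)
Convert to SI: h = 14.9992 m
mgh = ½mv² ⇒ v = √(2gh) = √(2·10.0·14.9992) = 17.3201 m/s = 62.35 km/h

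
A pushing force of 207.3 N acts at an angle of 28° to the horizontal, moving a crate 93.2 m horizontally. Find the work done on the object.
W = F·d·cosθ = (207.3)(93.2)cos(28°) = 17060 J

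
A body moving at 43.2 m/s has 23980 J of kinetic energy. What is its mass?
m = 2·KE/v² = 2·23980/(43.2)² = 25.7 kg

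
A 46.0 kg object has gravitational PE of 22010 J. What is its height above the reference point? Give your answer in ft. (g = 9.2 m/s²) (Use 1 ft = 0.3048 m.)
h = PE/(mg) = 22010.0/(46.0·9.2) = 52.0085 m = 170.6 ft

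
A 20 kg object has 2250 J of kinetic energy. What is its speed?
v = √(2·KE/m) = √(2·2250/20) = 15.0 m/s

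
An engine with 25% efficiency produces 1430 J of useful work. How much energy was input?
W_in = W_out/η = 1430/0.25 = 5720 J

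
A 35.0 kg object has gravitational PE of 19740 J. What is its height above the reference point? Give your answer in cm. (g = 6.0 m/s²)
h = PE/(mg) = 19740.0/(35.0·6.0) = 94.0 m = 9400 cm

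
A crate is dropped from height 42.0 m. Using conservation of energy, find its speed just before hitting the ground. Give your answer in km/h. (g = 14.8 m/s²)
mgh = ½mv² ⇒ v = √(2gh) = √(2·14.8·42.0) = 35.259 m/s = 126.9 km/h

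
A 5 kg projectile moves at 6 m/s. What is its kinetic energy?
KE = ½mv² = ½(5)(6)² = 90.0 J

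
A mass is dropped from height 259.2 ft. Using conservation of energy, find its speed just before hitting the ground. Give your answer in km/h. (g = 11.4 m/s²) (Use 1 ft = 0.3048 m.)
Convert to SI: h = 79.0042 m
mgh = ½mv² ⇒ v = √(2gh) = √(2·11.4·79.0042) = 42.4417 m/s = 152.8 km/h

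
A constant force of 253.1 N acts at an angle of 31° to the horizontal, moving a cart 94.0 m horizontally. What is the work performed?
W = F·d·cosθ = (253.1)(94.0)cos(31°) = 20390 J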